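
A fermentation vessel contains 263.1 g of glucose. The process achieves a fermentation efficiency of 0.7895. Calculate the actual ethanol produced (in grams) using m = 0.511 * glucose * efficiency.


Actual ethanol: m = 0.511 * 263.1 * 0.7895
m = 106.1436 g

106.1436 g


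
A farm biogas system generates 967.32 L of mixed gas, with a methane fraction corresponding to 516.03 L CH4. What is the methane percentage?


CH4% = V_CH4 / V_total * 100
= 516.03 / 967.32 * 100
= 53.3464%

53.3464%


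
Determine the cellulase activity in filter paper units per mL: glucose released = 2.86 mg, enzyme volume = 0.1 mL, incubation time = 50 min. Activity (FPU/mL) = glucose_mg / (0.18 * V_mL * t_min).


Activity = glucose_mg / (0.18 mg/umol * V_mL * t_min)
= 2.86 / (0.18 * 0.1 * 50)
= 3.1778 FPU/mL

3.1778 FPU/mL


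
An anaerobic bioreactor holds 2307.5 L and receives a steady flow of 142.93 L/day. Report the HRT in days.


HRT = V / Q
= 2307.5 / 142.93
= 16.1443 days

16.1443 days


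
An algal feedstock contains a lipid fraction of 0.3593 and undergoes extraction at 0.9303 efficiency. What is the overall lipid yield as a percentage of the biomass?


Y = lipid_content * extraction_eff * 100
= 0.3593 * 0.9303 * 100
= 33.4257%

33.4257%


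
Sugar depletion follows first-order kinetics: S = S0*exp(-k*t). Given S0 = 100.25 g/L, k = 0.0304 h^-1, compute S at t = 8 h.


S = S0 * exp(-k * t)
S = 100.25 * exp(-0.0304 * 8)
S = 78.6075 g/L

78.6075 g/L


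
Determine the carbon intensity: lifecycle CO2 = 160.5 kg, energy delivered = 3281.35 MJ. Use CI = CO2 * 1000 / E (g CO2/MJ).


CI = CO2 * 1000 / E
= 160.5 * 1000 / 3281.35
= 48.9128 g CO2/MJ

48.9128 g CO2/MJ


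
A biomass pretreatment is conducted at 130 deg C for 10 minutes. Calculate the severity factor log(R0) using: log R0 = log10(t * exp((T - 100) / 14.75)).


logR0 = log10(t * exp((T - 100) / 14.75))
= log10(10 * exp((130 - 100) / 14.75))
= 1.8833

1.8833


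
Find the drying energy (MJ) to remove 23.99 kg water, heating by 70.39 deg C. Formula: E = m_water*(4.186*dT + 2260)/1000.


E = m_water * (4.186 * dT + 2260) / 1000
= 23.99 * (4.186 * 70.39 + 2260) / 1000
= 61.2861 MJ

61.2861 MJ


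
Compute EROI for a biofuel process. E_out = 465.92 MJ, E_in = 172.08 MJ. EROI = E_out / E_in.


EROI = E_out / E_in
= 465.92 / 172.08
= 2.7076

2.7076


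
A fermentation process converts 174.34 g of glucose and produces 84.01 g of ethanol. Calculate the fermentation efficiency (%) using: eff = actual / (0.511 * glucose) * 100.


Fermentation efficiency = (actual / (0.511 * glucose)) * 100
= (84.01 / (0.511 * 174.34)) * 100
= 94.3003%

94.3003%


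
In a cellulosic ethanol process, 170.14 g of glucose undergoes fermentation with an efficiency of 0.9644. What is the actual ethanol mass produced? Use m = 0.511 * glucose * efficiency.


Actual ethanol: m = 0.511 * 170.14 * 0.9644
m = 83.8464 g

83.8464 g


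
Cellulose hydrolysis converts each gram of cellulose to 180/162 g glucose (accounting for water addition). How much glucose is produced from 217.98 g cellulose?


glucose = cellulose * 180/162
= 217.98 * 180/162
= 242.2000 g

242.2000 g


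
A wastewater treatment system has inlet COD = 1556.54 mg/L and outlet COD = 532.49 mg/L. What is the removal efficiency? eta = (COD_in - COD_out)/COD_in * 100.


eta = (COD_in - COD_out) / COD_in * 100
= (1556.54 - 532.49) / 1556.54 * 100
= 65.7901%

65.7901%


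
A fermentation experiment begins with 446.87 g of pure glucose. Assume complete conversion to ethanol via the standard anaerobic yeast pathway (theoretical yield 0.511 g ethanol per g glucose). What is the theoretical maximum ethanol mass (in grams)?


Theoretical ethanol yield: m_EtOH = 0.511 * m_glucose
m_EtOH = 0.511 * 446.87 = 228.3506 g

228.3506 g


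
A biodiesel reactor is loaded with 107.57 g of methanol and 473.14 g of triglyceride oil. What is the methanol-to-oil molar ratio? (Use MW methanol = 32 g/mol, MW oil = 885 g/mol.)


Molar ratio = n_MeOH / n_oil = (MeOH/32) / (oil/885) = (MeOH * 885) / (32 * oil)
= (107.57 * 885) / (32 * 473.14)
= 6.2877

6.2877


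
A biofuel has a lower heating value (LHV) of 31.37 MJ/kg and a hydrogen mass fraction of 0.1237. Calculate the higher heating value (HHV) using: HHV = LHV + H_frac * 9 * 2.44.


HHV = LHV + H_frac * 9 * 2.44
= 31.37 + 0.1237 * 9 * 2.44
= 34.0865 MJ/kg

34.0865 MJ/kg


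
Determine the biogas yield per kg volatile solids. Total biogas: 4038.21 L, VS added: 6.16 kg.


Y = V / VS
= 4038.21 / 6.16
= 655.5536 L/kg VS

655.5536 L/kg VS


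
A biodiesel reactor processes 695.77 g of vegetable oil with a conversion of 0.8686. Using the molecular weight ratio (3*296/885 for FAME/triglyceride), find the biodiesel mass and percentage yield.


m_FAME = oil * conv * (3 * 296 / 885) = oil * conv * (888/885)
= 695.77 * 0.8686 * 888 / 885
= 606.3945 g
Y = m_FAME / oil * 100 = conv * (888/885) * 100
= 0.8686 * 888 / 885 * 100
= 87.15%

606.3945 g FAME; Y = 87.15%


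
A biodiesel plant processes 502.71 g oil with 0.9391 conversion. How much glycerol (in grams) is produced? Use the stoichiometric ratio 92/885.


glycerol = oil * conv * (92/885)
= 502.71 * 0.9391 * 92 / 885
= 49.0765 g

49.0765 g


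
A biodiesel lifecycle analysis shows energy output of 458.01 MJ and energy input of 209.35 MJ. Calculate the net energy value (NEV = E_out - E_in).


NEV = E_out - E_in
= 458.01 - 209.35
= 248.6600 MJ

248.6600 MJ


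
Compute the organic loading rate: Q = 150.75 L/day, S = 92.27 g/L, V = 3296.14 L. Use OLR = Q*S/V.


OLR = Q * S / V
= 150.75 * 92.27 / 3296.14
= 4.2200 g/L/day

4.2200 g/L/day


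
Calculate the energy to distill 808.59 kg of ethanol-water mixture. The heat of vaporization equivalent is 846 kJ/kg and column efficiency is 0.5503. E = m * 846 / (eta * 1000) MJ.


E = m * 846 / (eta * 1000)
= 808.59 * 846 / (0.5503 * 1000)
= 1243.0804 MJ

1243.0804 MJ


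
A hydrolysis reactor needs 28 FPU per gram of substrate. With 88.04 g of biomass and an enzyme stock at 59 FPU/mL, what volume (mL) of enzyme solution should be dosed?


V = dosage * m_sub / activity
V = 28 * 88.04 / 59
V = 41.7817 mL

41.7817 mL


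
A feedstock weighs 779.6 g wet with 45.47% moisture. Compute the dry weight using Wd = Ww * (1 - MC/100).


Wd = Ww * (1 - MC/100)
= 779.6 * (1 - 45.47/100)
= 425.1159 g

425.1159 g


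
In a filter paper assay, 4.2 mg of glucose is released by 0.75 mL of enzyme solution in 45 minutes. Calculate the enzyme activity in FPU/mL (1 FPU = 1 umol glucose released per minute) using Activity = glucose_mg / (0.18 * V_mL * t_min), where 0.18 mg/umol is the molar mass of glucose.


Activity = glucose_mg / (0.18 mg/umol * V_mL * t_min)
= 4.2 / (0.18 * 0.75 * 45)
= 0.6914 FPU/mL

0.6914 FPU/mL


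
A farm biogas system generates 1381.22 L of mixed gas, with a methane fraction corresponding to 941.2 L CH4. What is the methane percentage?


CH4% = V_CH4 / V_total * 100
= 941.2 / 1381.22 * 100
= 68.1427%

68.1427%


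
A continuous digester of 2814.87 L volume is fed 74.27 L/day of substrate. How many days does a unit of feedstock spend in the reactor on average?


HRT = V / Q
= 2814.87 / 74.27
= 37.9005 days

37.9005 days


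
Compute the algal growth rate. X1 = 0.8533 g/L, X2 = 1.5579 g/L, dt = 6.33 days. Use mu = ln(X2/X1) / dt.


mu = ln(X2/X1) / dt
= ln(1.5579/0.8533) / 6.33
= 0.0951 per day

0.0951 per day


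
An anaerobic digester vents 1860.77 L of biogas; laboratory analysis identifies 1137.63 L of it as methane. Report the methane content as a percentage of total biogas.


CH4% = V_CH4 / V_total * 100
= 1137.63 / 1860.77 * 100
= 61.1376%

61.1376%


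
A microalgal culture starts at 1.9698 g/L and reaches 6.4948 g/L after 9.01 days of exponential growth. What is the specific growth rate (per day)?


mu = ln(X2/X1) / dt
= ln(6.4948/1.9698) / 9.01
= 0.1324 per day

0.1324 per day


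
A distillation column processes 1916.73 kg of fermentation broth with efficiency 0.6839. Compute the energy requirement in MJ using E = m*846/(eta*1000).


E = m * 846 / (eta * 1000)
= 1916.73 * 846 / (0.6839 * 1000)
= 2371.0390 MJ

2371.0390 MJ


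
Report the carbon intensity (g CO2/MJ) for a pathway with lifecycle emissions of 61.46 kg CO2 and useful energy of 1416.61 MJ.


CI = CO2 * 1000 / E
= 61.46 * 1000 / 1416.61
= 43.3853 g CO2/MJ

43.3853 g CO2/MJ


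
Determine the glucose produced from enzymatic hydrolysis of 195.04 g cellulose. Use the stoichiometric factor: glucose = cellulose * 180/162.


glucose = cellulose * 180/162
= 195.04 * 180/162
= 216.7111 g

216.7111 g


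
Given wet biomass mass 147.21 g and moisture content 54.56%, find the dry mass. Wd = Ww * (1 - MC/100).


Wd = Ww * (1 - MC/100)
= 147.21 * (1 - 54.56/100)
= 66.8922 g

66.8922 g


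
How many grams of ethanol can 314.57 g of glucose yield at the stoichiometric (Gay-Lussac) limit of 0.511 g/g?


Theoretical ethanol yield: m_EtOH = 0.511 * m_glucose
m_EtOH = 0.511 * 314.57 = 160.7453 g

160.7453 g


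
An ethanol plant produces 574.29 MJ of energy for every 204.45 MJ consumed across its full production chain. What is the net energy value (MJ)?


NEV = E_out - E_in
= 574.29 - 204.45
= 369.8400 MJ

369.8400 MJ


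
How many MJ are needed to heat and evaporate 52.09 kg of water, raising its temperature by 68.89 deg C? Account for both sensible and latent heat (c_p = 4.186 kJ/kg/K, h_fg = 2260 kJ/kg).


E = m_water * (4.186 * dT + 2260) / 1000
= 52.09 * (4.186 * 68.89 + 2260) / 1000
= 132.7448 MJ

132.7448 MJ


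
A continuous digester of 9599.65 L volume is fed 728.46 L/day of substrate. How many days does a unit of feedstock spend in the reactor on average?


HRT = V / Q
= 9599.65 / 728.46
= 13.1780 days

13.1780 days


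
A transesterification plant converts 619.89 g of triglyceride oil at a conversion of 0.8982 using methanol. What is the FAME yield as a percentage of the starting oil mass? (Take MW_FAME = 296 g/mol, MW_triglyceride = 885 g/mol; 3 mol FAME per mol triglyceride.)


m_FAME = oil * conv * (3 * 296 / 885) = oil * conv * (888/885)
= 619.89 * 0.8982 * 888 / 885
= 558.6726 g
Y = m_FAME / oil * 100 = conv * (888/885) * 100
= 0.8982 * 888 / 885 * 100
= 90.12%

90.12%


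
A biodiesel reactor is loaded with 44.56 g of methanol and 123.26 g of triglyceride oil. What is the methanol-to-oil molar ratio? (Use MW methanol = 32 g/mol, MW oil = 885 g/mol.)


Molar ratio = n_MeOH / n_oil = (MeOH/32) / (oil/885) = (MeOH * 885) / (32 * oil)
= (44.56 * 885) / (32 * 123.26)
= 9.9981

9.9981


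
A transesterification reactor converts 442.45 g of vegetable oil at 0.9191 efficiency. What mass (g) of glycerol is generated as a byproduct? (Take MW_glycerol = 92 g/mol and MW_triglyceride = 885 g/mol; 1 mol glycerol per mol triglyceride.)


glycerol = oil * conv * (92/885)
= 442.45 * 0.9191 * 92 / 885
= 42.2738 g

42.2738 g


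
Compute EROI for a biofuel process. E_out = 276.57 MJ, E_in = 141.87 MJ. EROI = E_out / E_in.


EROI = E_out / E_in
= 276.57 / 141.87
= 1.9495

1.9495


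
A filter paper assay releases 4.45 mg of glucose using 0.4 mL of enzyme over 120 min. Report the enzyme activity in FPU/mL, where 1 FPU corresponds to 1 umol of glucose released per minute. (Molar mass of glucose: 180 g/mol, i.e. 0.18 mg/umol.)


Activity = glucose_mg / (0.18 mg/umol * V_mL * t_min)
= 4.45 / (0.18 * 0.4 * 120)
= 0.5150 FPU/mL

0.5150 FPU/mL


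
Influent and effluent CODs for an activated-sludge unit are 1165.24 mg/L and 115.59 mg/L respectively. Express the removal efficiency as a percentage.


eta = (COD_in - COD_out) / COD_in * 100
= (1165.24 - 115.59) / 1165.24 * 100
= 90.0802%

90.0802%


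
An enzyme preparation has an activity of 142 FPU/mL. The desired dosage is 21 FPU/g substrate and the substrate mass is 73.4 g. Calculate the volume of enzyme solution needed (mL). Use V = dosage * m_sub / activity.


V = dosage * m_sub / activity
V = 21 * 73.4 / 142
V = 10.8549 mL

10.8549 mL


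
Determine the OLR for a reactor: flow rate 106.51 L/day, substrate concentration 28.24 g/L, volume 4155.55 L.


OLR = Q * S / V
= 106.51 * 28.24 / 4155.55
= 0.7238 g/L/day

0.7238 g/L/day


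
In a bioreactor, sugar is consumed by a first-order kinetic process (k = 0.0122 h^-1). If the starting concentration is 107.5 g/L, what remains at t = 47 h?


S = S0 * exp(-k * t)
S = 107.5 * exp(-0.0122 * 47)
S = 60.5876 g/L

60.5876 g/L


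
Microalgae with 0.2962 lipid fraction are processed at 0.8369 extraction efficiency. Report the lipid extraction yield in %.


Y = lipid_content * extraction_eff * 100
= 0.2962 * 0.8369 * 100
= 24.7890%

24.7890%


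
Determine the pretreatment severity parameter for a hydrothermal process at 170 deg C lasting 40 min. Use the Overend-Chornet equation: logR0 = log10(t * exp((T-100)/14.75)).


logR0 = log10(t * exp((T - 100) / 14.75))
= log10(40 * exp((170 - 100) / 14.75))
= 3.6631

3.6631


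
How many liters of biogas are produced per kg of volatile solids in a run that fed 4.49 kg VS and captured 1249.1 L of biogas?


Y = V / VS
= 1249.1 / 4.49
= 278.1960 L/kg VS

278.1960 L/kg VS


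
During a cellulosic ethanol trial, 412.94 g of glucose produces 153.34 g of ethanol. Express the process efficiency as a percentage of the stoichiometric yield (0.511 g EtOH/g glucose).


Fermentation efficiency = (actual / (0.511 * glucose)) * 100
= (153.34 / (0.511 * 412.94)) * 100
= 72.6687%

72.6687%


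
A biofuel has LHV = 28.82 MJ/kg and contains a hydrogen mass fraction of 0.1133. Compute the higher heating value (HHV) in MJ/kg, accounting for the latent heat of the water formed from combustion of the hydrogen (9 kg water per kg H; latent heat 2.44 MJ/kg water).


HHV = LHV + H_frac * 9 * 2.44
= 28.82 + 0.1133 * 9 * 2.44
= 31.3081 MJ/kg

31.3081 MJ/kg


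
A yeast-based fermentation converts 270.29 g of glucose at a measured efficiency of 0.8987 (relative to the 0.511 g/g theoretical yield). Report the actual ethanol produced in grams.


Actual ethanol: m = 0.511 * 270.29 * 0.8987
m = 124.1268 g

124.1268 g


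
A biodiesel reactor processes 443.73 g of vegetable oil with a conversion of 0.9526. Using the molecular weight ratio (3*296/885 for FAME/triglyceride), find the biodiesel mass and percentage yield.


m_FAME = oil * conv * (3 * 296 / 885) = oil * conv * (888/885)
= 443.73 * 0.9526 * 888 / 885
= 424.1301 g
Y = m_FAME / oil * 100 = conv * (888/885) * 100
= 0.9526 * 888 / 885 * 100
= 95.58%

424.1301 g FAME; Y = 95.58%


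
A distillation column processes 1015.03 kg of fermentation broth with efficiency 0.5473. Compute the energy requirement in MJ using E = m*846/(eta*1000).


E = m * 846 / (eta * 1000)
= 1015.03 * 846 / (0.5473 * 1000)
= 1569.0031 MJ

1569.0031 MJ


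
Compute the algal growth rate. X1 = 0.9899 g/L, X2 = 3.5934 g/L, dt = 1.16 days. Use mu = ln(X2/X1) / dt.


mu = ln(X2/X1) / dt
= ln(3.5934/0.9899) / 1.16
= 1.1114 per day

1.1114 per day


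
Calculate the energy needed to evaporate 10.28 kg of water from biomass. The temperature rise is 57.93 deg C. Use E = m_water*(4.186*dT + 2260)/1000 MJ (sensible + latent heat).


E = m_water * (4.186 * dT + 2260) / 1000
= 10.28 * (4.186 * 57.93 + 2260) / 1000
= 25.7256 MJ

25.7256 MJ


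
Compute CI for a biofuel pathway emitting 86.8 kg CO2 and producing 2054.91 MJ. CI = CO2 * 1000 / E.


CI = CO2 * 1000 / E
= 86.8 * 1000 / 2054.91
= 42.2403 g CO2/MJ

42.2403 g CO2/MJ


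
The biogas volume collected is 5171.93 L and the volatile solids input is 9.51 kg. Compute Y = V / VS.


Y = V / VS
= 5171.93 / 9.51
= 543.8412 L/kg VS

543.8412 L/kg VS


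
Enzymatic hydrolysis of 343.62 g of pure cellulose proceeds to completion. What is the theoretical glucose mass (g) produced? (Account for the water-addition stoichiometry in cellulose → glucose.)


glucose = cellulose * 180/162
= 343.62 * 180/162
= 381.8000 g

381.8000 g


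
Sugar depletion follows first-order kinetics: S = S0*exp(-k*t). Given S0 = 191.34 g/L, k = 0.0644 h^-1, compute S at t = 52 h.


S = S0 * exp(-k * t)
S = 191.34 * exp(-0.0644 * 52)
S = 6.7211 g/L

6.7211 g/L


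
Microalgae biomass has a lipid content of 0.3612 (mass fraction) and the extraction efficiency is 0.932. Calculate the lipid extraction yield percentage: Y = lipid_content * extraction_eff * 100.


Y = lipid_content * extraction_eff * 100
= 0.3612 * 0.932 * 100
= 33.6638%

33.6638%


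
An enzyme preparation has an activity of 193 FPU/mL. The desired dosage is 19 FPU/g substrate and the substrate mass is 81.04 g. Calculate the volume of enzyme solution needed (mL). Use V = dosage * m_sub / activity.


V = dosage * m_sub / activity
V = 19 * 81.04 / 193
V = 7.9780 mL

7.9780 mL


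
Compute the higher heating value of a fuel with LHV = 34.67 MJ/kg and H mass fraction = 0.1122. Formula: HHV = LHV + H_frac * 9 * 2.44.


HHV = LHV + H_frac * 9 * 2.44
= 34.67 + 0.1122 * 9 * 2.44
= 37.1339 MJ/kg

37.1339 MJ/kg


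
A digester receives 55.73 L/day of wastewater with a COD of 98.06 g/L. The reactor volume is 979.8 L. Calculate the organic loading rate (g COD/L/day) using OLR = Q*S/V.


OLR = Q * S / V
= 55.73 * 98.06 / 979.8
= 5.5776 g/L/day

5.5776 g/L/day


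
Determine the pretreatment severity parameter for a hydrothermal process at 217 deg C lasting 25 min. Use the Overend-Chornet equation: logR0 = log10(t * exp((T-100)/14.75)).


logR0 = log10(t * exp((T - 100) / 14.75))
= log10(25 * exp((217 - 100) / 14.75))
= 4.8429

4.8429


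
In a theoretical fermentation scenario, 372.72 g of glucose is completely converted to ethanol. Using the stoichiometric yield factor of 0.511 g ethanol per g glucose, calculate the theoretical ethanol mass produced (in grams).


Theoretical ethanol yield: m_EtOH = 0.511 * m_glucose
m_EtOH = 0.511 * 372.72 = 190.4599 g

190.4599 g


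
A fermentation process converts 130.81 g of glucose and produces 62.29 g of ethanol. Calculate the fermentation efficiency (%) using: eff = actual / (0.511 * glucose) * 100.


Fermentation efficiency = (actual / (0.511 * glucose)) * 100
= (62.29 / (0.511 * 130.81)) * 100
= 93.1872%

93.1872%


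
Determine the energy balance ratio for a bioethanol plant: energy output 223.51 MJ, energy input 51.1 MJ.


EROI = E_out / E_in
= 223.51 / 51.1
= 4.3740

4.3740


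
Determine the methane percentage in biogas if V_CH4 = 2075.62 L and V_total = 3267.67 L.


CH4% = V_CH4 / V_total * 100
= 2075.62 / 3267.67 * 100
= 63.5199%

63.5199%


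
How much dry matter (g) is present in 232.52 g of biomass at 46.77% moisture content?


Wd = Ww * (1 - MC/100)
= 232.52 * (1 - 46.77/100)
= 123.7704 g

123.7704 g


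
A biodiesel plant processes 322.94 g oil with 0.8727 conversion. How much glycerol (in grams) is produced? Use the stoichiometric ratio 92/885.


glycerol = oil * conv * (92/885)
= 322.94 * 0.8727 * 92 / 885
= 29.2976 g

29.2976 g


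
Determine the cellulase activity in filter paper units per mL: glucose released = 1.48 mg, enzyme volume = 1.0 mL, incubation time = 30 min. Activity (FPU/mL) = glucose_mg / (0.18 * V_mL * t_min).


Activity = glucose_mg / (0.18 mg/umol * V_mL * t_min)
= 1.48 / (0.18 * 1.0 * 30)
= 0.2741 FPU/mL

0.2741 FPU/mL


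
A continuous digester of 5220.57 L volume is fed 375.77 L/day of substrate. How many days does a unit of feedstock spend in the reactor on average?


HRT = V / Q
= 5220.57 / 375.77
= 13.8930 days

13.8930 days


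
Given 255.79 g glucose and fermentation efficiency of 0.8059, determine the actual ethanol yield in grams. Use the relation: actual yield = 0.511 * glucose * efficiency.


Actual ethanol: m = 0.511 * 255.79 * 0.8059
m = 105.3381 g

105.3381 g


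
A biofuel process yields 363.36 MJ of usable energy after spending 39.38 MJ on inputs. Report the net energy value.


NEV = E_out - E_in
= 363.36 - 39.38
= 323.9800 MJ

323.9800 MJ


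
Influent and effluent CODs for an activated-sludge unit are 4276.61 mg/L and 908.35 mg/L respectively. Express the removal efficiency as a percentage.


eta = (COD_in - COD_out) / COD_in * 100
= (4276.61 - 908.35) / 4276.61 * 100
= 78.7600%

78.7600%


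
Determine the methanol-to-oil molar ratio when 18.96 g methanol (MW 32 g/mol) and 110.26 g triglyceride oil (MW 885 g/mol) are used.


Molar ratio = n_MeOH / n_oil = (MeOH/32) / (oil/885) = (MeOH * 885) / (32 * oil)
= (18.96 * 885) / (32 * 110.26)
= 4.7557

4.7557


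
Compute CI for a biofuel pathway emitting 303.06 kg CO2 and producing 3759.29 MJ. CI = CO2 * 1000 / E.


CI = CO2 * 1000 / E
= 303.06 * 1000 / 3759.29
= 80.6163 g CO2/MJ

80.6163 g CO2/MJ


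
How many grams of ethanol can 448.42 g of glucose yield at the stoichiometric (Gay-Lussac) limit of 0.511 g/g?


Theoretical ethanol yield: m_EtOH = 0.511 * m_glucose
m_EtOH = 0.511 * 448.42 = 229.1426 g

229.1426 g


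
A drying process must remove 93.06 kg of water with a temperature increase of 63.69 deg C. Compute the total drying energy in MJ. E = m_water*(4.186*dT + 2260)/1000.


E = m_water * (4.186 * dT + 2260) / 1000
= 93.06 * (4.186 * 63.69 + 2260) / 1000
= 235.1260 MJ

235.1260 MJ


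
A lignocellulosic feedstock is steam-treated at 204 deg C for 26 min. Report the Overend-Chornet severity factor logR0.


logR0 = log10(t * exp((T - 100) / 14.75))
= log10(26 * exp((204 - 100) / 14.75))
= 4.4771

4.4771


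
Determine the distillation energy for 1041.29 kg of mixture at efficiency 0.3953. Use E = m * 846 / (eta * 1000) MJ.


E = m * 846 / (eta * 1000)
= 1041.29 * 846 / (0.3953 * 1000)
= 2228.5134 MJ

2228.5134 MJ


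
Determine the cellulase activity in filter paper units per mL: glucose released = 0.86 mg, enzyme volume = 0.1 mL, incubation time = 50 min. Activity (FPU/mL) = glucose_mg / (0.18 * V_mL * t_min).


Activity = glucose_mg / (0.18 mg/umol * V_mL * t_min)
= 0.86 / (0.18 * 0.1 * 50)
= 0.9556 FPU/mL

0.9556 FPU/mL


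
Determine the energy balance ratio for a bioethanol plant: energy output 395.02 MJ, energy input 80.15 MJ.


EROI = E_out / E_in
= 395.02 / 80.15
= 4.9285

4.9285


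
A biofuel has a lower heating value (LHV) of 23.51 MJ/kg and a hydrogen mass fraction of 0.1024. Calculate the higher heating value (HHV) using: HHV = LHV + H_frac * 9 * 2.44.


HHV = LHV + H_frac * 9 * 2.44
= 23.51 + 0.1024 * 9 * 2.44
= 25.7587 MJ/kg

25.7587 MJ/kg


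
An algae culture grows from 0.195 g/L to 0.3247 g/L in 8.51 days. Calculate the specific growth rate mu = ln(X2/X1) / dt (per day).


mu = ln(X2/X1) / dt
= ln(0.3247/0.195) / 8.51
= 0.0599 per day

0.0599 per day


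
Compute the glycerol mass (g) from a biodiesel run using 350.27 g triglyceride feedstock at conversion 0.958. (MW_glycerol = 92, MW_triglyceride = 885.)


glycerol = oil * conv * (92/885)
= 350.27 * 0.958 * 92 / 885
= 34.8829 g

34.8829 g


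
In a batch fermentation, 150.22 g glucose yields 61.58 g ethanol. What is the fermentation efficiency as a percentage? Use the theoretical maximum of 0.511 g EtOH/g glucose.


Fermentation efficiency = (actual / (0.511 * glucose)) * 100
= (61.58 / (0.511 * 150.22)) * 100
= 80.2215%

80.2215%


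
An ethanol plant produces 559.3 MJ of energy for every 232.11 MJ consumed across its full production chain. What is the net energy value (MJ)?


NEV = E_out - E_in
= 559.3 - 232.11
= 327.1900 MJ

327.1900 MJ


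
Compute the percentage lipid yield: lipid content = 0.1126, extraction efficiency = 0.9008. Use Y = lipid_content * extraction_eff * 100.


Y = lipid_content * extraction_eff * 100
= 0.1126 * 0.9008 * 100
= 10.1430%

10.1430%


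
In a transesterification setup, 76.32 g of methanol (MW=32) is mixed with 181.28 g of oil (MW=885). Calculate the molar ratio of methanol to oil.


Molar ratio = n_MeOH / n_oil = (MeOH/32) / (oil/885) = (MeOH * 885) / (32 * oil)
= (76.32 * 885) / (32 * 181.28)
= 11.6435

11.6435


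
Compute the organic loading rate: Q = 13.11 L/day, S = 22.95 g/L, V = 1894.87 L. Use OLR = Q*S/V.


OLR = Q * S / V
= 13.11 * 22.95 / 1894.87
= 0.1588 g/L/day

0.1588 g/L/day


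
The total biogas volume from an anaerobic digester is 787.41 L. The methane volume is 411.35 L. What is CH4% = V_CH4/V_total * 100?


CH4% = V_CH4 / V_total * 100
= 411.35 / 787.41 * 100
= 52.2409%

52.2409%


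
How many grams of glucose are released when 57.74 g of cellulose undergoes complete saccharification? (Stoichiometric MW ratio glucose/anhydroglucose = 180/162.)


glucose = cellulose * 180/162
= 57.74 * 180/162
= 64.1556 g

64.1556 g


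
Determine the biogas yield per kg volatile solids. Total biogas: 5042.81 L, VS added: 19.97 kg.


Y = V / VS
= 5042.81 / 19.97
= 252.5193 L/kg VS

252.5193 L/kg VS


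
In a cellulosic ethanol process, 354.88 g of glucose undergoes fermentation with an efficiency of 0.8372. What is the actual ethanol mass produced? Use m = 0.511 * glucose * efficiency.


Actual ethanol: m = 0.511 * 354.88 * 0.8372
m = 151.8209 g

151.8209 g


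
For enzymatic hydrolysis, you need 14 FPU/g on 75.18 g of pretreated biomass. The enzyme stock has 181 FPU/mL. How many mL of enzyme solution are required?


V = dosage * m_sub / activity
V = 14 * 75.18 / 181
V = 5.8150 mL

5.8150 mL


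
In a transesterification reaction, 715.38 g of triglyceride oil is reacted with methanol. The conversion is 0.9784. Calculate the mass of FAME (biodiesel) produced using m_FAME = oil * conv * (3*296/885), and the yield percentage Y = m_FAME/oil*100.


m_FAME = oil * conv * (3 * 296 / 885) = oil * conv * (888/885)
= 715.38 * 0.9784 * 888 / 885
= 702.3004 g
Y = m_FAME / oil * 100 = conv * (888/885) * 100
= 0.9784 * 888 / 885 * 100
= 98.17%

702.3004 g FAME; Y = 98.17%


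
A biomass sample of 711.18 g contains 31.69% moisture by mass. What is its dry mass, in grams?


Wd = Ww * (1 - MC/100)
= 711.18 * (1 - 31.69/100)
= 485.8071 g

485.8071 g


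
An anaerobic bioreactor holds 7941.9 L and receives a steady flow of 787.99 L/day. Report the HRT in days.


HRT = V / Q
= 7941.9 / 787.99
= 10.0787 days

10.0787 days


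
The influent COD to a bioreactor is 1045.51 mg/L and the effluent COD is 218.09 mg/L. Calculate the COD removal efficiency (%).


eta = (COD_in - COD_out) / COD_in * 100
= (1045.51 - 218.09) / 1045.51 * 100
= 79.1403%

79.1403%


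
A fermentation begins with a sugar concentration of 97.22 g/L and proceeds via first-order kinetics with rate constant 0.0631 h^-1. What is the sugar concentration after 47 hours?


S = S0 * exp(-k * t)
S = 97.22 * exp(-0.0631 * 47)
S = 5.0092 g/L

5.0092 g/L


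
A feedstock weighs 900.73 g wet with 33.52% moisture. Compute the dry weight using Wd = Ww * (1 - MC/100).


Wd = Ww * (1 - MC/100)
= 900.73 * (1 - 33.52/100)
= 598.8053 g

598.8053 g


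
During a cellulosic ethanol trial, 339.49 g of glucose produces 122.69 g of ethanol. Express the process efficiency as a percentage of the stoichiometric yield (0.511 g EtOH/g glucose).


Fermentation efficiency = (actual / (0.511 * glucose)) * 100
= (122.69 / (0.511 * 339.49)) * 100
= 70.7231%

70.7231%


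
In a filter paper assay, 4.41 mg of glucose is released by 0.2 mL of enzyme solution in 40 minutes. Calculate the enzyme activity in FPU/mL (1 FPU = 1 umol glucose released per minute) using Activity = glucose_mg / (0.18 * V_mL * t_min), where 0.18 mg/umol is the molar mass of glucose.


Activity = glucose_mg / (0.18 mg/umol * V_mL * t_min)
= 4.41 / (0.18 * 0.2 * 40)
= 3.0625 FPU/mL

3.0625 FPU/mL


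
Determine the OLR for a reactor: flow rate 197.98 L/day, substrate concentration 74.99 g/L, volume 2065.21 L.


OLR = Q * S / V
= 197.98 * 74.99 / 2065.21
= 7.1889 g/L/day

7.1889 g/L/day


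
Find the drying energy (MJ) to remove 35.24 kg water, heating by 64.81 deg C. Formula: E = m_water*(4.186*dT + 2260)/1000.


E = m_water * (4.186 * dT + 2260) / 1000
= 35.24 * (4.186 * 64.81 + 2260) / 1000
= 89.2028 MJ

89.2028 MJ


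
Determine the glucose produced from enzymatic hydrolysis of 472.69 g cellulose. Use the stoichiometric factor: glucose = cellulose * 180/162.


glucose = cellulose * 180/162
= 472.69 * 180/162
= 525.2111 g

525.2111 g


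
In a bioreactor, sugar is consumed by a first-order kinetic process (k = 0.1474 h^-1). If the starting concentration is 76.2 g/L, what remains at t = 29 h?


S = S0 * exp(-k * t)
S = 76.2 * exp(-0.1474 * 29)
S = 1.0605 g/L

1.0605 g/L


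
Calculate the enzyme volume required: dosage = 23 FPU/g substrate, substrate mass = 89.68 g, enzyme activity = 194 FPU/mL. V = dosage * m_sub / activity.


V = dosage * m_sub / activity
V = 23 * 89.68 / 194
V = 10.6322 mL

10.6322 mL


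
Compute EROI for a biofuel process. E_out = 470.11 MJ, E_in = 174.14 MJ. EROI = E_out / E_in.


EROI = E_out / E_in
= 470.11 / 174.14
= 2.6996

2.6996


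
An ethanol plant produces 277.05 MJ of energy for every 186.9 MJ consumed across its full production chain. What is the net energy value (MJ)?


NEV = E_out - E_in
= 277.05 - 186.9
= 90.1500 MJ

90.1500 MJ


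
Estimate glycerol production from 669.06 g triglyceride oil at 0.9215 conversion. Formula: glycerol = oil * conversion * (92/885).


glycerol = oil * conv * (92/885)
= 669.06 * 0.9215 * 92 / 885
= 64.0922 g

64.0922 g


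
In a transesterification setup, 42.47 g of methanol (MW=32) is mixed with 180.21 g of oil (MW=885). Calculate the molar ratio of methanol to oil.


Molar ratio = n_MeOH / n_oil = (MeOH/32) / (oil/885) = (MeOH * 885) / (32 * oil)
= (42.47 * 885) / (32 * 180.21)
= 6.5177

6.5177


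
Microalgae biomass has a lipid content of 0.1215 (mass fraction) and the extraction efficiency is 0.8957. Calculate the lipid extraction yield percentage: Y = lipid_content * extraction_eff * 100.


Y = lipid_content * extraction_eff * 100
= 0.1215 * 0.8957 * 100
= 10.8828%

10.8828%


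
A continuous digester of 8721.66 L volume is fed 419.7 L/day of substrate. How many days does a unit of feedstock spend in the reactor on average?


HRT = V / Q
= 8721.66 / 419.7
= 20.7807 days

20.7807 days


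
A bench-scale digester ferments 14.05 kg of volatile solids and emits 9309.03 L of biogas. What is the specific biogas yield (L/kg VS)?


Y = V / VS
= 9309.03 / 14.05
= 662.5644 L/kg VS

662.5644 L/kg VS


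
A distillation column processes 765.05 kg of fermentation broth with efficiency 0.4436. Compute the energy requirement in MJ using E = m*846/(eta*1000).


E = m * 846 / (eta * 1000)
= 765.05 * 846 / (0.4436 * 1000)
= 1459.0449 MJ

1459.0449 MJ


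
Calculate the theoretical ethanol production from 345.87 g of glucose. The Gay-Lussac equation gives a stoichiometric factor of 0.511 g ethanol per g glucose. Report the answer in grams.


Theoretical ethanol yield: m_EtOH = 0.511 * m_glucose
m_EtOH = 0.511 * 345.87 = 176.7396 g

176.7396 g


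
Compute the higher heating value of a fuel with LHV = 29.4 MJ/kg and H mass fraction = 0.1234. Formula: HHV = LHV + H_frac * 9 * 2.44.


HHV = LHV + H_frac * 9 * 2.44
= 29.4 + 0.1234 * 9 * 2.44
= 32.1099 MJ/kg

32.1099 MJ/kg


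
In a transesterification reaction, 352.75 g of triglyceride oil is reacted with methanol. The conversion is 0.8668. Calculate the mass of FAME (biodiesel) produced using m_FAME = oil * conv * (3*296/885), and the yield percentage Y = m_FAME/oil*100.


m_FAME = oil * conv * (3 * 296 / 885) = oil * conv * (888/885)
= 352.75 * 0.8668 * 888 / 885
= 306.8002 g
Y = m_FAME / oil * 100 = conv * (888/885) * 100
= 0.8668 * 888 / 885 * 100
= 86.97%

306.8002 g FAME; Y = 86.97%


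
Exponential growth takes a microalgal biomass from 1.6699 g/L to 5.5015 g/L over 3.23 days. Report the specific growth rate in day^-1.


mu = ln(X2/X1) / dt
= ln(5.5015/1.6699) / 3.23
= 0.3691 per day

0.3691 per day


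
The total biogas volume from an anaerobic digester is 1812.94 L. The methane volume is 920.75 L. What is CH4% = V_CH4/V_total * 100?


CH4% = V_CH4 / V_total * 100
= 920.75 / 1812.94 * 100
= 50.7877%

50.7877%


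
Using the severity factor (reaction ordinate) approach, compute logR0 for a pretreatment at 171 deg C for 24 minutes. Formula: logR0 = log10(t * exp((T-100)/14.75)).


logR0 = log10(t * exp((T - 100) / 14.75))
= log10(24 * exp((171 - 100) / 14.75))
= 3.4707

3.4707


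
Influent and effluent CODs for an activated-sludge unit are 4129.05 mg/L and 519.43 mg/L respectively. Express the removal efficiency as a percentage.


eta = (COD_in - COD_out) / COD_in * 100
= (4129.05 - 519.43) / 4129.05 * 100
= 87.4201%

87.4201%


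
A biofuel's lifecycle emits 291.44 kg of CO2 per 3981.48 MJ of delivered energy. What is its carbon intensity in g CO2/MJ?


CI = CO2 * 1000 / E
= 291.44 * 1000 / 3981.48
= 73.1989 g CO2/MJ

73.1989 g CO2/MJ


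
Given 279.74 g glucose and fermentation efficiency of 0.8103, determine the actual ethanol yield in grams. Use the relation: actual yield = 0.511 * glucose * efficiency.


Actual ethanol: m = 0.511 * 279.74 * 0.8103
m = 115.8301 g

115.8301 g


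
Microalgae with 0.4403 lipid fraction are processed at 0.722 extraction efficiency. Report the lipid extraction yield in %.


Y = lipid_content * extraction_eff * 100
= 0.4403 * 0.722 * 100
= 31.7897%

31.7897%


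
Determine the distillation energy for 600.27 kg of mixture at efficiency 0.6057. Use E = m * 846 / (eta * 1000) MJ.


E = m * 846 / (eta * 1000)
= 600.27 * 846 / (0.6057 * 1000)
= 838.4158 MJ

838.4158 MJ


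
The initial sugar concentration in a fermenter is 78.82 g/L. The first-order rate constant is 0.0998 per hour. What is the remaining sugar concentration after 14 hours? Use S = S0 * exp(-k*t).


S = S0 * exp(-k * t)
S = 78.82 * exp(-0.0998 * 14)
S = 19.4913 g/L

19.4913 g/L


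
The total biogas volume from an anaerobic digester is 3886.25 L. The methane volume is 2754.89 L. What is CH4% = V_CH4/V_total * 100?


CH4% = V_CH4 / V_total * 100
= 2754.89 / 3886.25 * 100
= 70.8881%

70.8881%


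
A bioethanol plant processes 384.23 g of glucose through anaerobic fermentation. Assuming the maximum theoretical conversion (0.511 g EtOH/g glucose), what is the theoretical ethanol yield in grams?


Theoretical ethanol yield: m_EtOH = 0.511 * m_glucose
m_EtOH = 0.511 * 384.23 = 196.3415 g

196.3415 g


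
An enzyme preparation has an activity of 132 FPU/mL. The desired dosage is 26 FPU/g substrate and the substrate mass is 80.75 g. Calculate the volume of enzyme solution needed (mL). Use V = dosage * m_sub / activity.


V = dosage * m_sub / activity
V = 26 * 80.75 / 132
V = 15.9053 mL

15.9053 mL


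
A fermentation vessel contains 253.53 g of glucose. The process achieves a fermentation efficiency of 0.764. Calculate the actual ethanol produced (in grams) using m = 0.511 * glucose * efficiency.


Actual ethanol: m = 0.511 * 253.53 * 0.764
m = 98.9791 g

98.9791 g


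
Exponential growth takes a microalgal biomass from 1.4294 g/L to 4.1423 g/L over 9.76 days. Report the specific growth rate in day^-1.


mu = ln(X2/X1) / dt
= ln(4.1423/1.4294) / 9.76
= 0.1090 per day

0.1090 per day


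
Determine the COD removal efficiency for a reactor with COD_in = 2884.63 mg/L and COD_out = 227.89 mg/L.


eta = (COD_in - COD_out) / COD_in * 100
= (2884.63 - 227.89) / 2884.63 * 100
= 92.0999%

92.0999%


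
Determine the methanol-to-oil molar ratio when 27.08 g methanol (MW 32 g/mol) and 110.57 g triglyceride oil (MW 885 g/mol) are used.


Molar ratio = n_MeOH / n_oil = (MeOH/32) / (oil/885) = (MeOH * 885) / (32 * oil)
= (27.08 * 885) / (32 * 110.57)
= 6.7734

6.7734


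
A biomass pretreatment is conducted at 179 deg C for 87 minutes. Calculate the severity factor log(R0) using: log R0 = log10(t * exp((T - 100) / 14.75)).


logR0 = log10(t * exp((T - 100) / 14.75))
= log10(87 * exp((179 - 100) / 14.75))
= 4.2656

4.2656


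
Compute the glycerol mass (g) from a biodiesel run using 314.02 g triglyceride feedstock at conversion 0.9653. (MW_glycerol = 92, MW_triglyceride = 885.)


glycerol = oil * conv * (92/885)
= 314.02 * 0.9653 * 92 / 885
= 31.5111 g

31.5111 g


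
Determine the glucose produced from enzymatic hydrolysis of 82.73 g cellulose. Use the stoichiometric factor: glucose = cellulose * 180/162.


glucose = cellulose * 180/162
= 82.73 * 180/162
= 91.9222 g

91.9222 g


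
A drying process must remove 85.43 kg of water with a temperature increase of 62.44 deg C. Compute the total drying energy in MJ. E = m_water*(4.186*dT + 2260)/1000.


E = m_water * (4.186 * dT + 2260) / 1000
= 85.43 * (4.186 * 62.44 + 2260) / 1000
= 215.4010 MJ

215.4010 MJ


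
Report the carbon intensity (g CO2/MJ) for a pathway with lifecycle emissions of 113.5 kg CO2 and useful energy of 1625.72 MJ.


CI = CO2 * 1000 / E
= 113.5 * 1000 / 1625.72
= 69.8152 g CO2/MJ

69.8152 g CO2/MJ


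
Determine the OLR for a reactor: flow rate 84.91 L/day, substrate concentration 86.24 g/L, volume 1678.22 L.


OLR = Q * S / V
= 84.91 * 86.24 / 1678.22
= 4.3633 g/L/day

4.3633 g/L/day


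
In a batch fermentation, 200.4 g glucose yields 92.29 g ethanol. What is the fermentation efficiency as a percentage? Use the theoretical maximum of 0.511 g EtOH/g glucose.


Fermentation efficiency = (actual / (0.511 * glucose)) * 100
= (92.29 / (0.511 * 200.4)) * 100
= 90.1231%

90.1231%


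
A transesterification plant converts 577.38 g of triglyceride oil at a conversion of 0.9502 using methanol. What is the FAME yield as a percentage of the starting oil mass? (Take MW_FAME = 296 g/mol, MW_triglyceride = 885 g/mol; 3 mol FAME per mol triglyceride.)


m_FAME = oil * conv * (3 * 296 / 885) = oil * conv * (888/885)
= 577.38 * 0.9502 * 888 / 885
= 550.4862 g
Y = m_FAME / oil * 100 = conv * (888/885) * 100
= 0.9502 * 888 / 885 * 100
= 95.34%

95.34%


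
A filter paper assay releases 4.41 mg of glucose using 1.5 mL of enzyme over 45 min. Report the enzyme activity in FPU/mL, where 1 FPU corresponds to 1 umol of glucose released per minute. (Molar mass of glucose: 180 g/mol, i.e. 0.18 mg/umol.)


Activity = glucose_mg / (0.18 mg/umol * V_mL * t_min)
= 4.41 / (0.18 * 1.5 * 45)
= 0.3630 FPU/mL

0.3630 FPU/mL


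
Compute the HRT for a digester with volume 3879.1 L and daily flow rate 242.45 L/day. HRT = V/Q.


HRT = V / Q
= 3879.1 / 242.45
= 15.9996 days

15.9996 days


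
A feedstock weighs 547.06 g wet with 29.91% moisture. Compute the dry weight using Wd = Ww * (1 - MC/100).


Wd = Ww * (1 - MC/100)
= 547.06 * (1 - 29.91/100)
= 383.4344 g

383.4344 g


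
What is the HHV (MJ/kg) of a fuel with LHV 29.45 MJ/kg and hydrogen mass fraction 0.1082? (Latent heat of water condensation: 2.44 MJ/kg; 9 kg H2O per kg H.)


HHV = LHV + H_frac * 9 * 2.44
= 29.45 + 0.1082 * 9 * 2.44
= 31.8261 MJ/kg

31.8261 MJ/kg


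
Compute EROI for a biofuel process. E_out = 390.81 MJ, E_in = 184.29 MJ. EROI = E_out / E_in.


EROI = E_out / E_in
= 390.81 / 184.29
= 2.1206

2.1206


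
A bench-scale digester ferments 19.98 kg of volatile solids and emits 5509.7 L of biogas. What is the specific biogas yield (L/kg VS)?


Y = V / VS
= 5509.7 / 19.98
= 275.7608 L/kg VS

275.7608 L/kg VS


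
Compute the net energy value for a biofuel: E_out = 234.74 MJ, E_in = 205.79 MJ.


NEV = E_out - E_in
= 234.74 - 205.79
= 28.9500 MJ

28.9500 MJ


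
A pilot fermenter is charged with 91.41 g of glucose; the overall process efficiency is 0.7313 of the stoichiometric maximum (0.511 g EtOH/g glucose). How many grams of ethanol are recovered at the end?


Actual ethanol: m = 0.511 * 91.41 * 0.7313
m = 34.1594 g

34.1594 g


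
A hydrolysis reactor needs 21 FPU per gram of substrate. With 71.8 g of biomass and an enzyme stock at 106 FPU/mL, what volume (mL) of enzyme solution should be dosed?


V = dosage * m_sub / activity
V = 21 * 71.8 / 106
V = 14.2245 mL

14.2245 mL
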